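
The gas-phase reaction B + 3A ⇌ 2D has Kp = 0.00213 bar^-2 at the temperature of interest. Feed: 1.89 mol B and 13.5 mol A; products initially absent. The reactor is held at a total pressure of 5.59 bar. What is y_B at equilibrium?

Take 1.89 mol B as basis and let X be its fractional conversion, so ξ = 1.89X.
At extent ξ: n_B = 1.89 − 1.89X; n_A = 13.5 − 5.67X; n_D = 3.78X.
Summing: n_T = 15.4 − 3.78X.
y_i = n_i/n_T, p_i = y_i·P. Kp = p_D^2 / (p_B p_A^3).
This yields a degree-4 equation in X; solving on (0,1), X = 0.239.
Then n_B = 1.44, n_T = 14.5, so y_B = 0.099.

y_B = 0.099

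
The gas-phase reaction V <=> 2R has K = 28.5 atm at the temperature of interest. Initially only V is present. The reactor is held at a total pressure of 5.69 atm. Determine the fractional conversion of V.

X = 0.746

Take 1 mol V as basis and let X be its fractional conversion, so ξ = X.
Species balance: n_V = 1 − X; n_R = 2X.
Summing: n_T = 1 + X.
With p_i = (n_i/n_T)P, K = p_R^2 / (p_V).
This yields a degree-2 equation in X; solving on (0,1), X = 0.746.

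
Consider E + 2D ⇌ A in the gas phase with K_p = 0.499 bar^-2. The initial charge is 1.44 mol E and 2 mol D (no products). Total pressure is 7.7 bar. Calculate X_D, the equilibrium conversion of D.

Take 2 mol D as basis and let X be its fractional conversion, so ξ = X.
Moles: n_E = 1.44 − X; n_D = 2 − 2X; n_A = X.
n_T = Σnᵢ = 3.44 − 2X.
Mole fractions y_i = n_i/n_T; K_p = p_A / (p_E p_D^2) with p_i = y_i·P.
Setting this equal to 0.499 bar^-2 and taking the physical root (0 < X < 1) gives X = 0.810.

X = 0.810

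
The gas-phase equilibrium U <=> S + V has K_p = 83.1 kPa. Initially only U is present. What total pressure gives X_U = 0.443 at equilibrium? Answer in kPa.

Let X = conversion of U (basis 1 mol U); extent of reaction ξ = X.
Mole table: n_U = 1 − X; n_S = X; n_V = X.
Summing: n_T = 1 + X.
K_p = p_S p_V / (p_U) with p_i = (n_i/n_T)·P.
At X = 0.443: the mole-fraction product g(X) = Π y_i^ν_i = 0.2442. Since K_p = g(X)·P^{1}, P = (K_p/g)^(1/1) = (83.1/0.2442)^(1/1) = 340 kPa.

P = 340 kPa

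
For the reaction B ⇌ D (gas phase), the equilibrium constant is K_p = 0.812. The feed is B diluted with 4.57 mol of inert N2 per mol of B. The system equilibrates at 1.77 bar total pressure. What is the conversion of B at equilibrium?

Take 1 mol B as basis and let X be its fractional conversion, so ξ = X.
Moles: n_B = 1 − X; n_D = X; n_I = 4.57 (inert).
Total moles n_T = 5.57 (Δν = 0, constant).
With p_i = (n_i/n_T)P, K_p = p_D / (p_B).
Substituting and setting equal to 0.812 gives a polynomial in X; the root in (0,1) is X = 0.448.

X = 0.448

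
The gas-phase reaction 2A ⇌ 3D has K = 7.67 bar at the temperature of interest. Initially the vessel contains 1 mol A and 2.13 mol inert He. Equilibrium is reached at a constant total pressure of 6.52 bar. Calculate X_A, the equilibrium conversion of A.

Take 1 mol A as basis and let X be its fractional conversion, so ξ = 0.5X.
Mole table: n_A = 1 − X; n_D = 1.5X; n_I = 2.13 (inert).
Summing: n_T = 3.13 + 0.5X.
With p_i = (n_i/n_T)P, K = p_D^3 / (p_A^2).
This yields a degree-3 equation in X; solving on (0,1), X = 0.588.

X = 0.588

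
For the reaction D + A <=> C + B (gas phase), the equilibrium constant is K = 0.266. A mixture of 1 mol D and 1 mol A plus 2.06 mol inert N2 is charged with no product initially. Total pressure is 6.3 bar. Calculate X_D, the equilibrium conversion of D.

Let X = conversion of D (basis 1 mol D); extent of reaction ξ = X.
At extent ξ: n_D = 1 − X; n_A = 1 − X; n_C = X; n_B = X; n_I = 2.06 (inert).
Since Δν = 0, n_T = 4.06 throughout.
With p_i = (n_i/n_T)P, K = p_C p_B / (p_D p_A).
Equating to 0.266 and solving on 0 < X < 1: X = 0.340.

X = 0.340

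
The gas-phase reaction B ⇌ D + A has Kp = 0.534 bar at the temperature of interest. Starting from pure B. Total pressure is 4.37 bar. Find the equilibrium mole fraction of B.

y_B = 0.504

Basis: 1 mol B initially; let X = conversion of B. Extent ξ = X.
Moles: n_B = 1 − X; n_D = X; n_A = X.
n_T = Σnᵢ = 1 + X.
With p_i = (n_i/n_T)P, Kp = p_D p_A / (p_B).
This yields a degree-2 equation in X; solving on (0,1), X = 0.330.
Then n_B = 0.67, n_T = 1.33, so y_B = 0.504.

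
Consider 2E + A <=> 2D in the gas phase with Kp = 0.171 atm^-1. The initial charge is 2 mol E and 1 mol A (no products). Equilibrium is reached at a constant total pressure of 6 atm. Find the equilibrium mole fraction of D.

y_D = 0.252

Let X = conversion of E (basis 2 mol E); extent of reaction ξ = X.
At extent ξ: n_E = 2 − 2X; n_A = 1 − X; n_D = 2X.
Total moles n_T = 3 − X.
With p_i = (n_i/n_T)P, Kp = p_D^2 / (p_E^2 p_A).
Setting this equal to 0.171 atm^-1 and taking the physical root (0 < X < 1) gives X = 0.336.
Then n_D = 0.672, n_T = 2.66, so y_D = 0.252.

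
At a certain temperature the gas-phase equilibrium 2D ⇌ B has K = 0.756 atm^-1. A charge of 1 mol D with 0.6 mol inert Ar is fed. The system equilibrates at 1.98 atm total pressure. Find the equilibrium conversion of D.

X = 0.518

Basis: 1 mol D initially; let X = conversion of D. Extent ξ = 0.5X.
Species balance: n_D = 1 − X; n_B = 0.5X; n_I = 0.6 (inert).
Total moles n_T = 1.6 − 0.5X.
y_i = n_i/n_T, p_i = y_i·P. K = p_B / (p_D^2).
Substituting and setting equal to 0.756 atm^-1 gives a polynomial in X; the root in (0,1) is X = 0.518.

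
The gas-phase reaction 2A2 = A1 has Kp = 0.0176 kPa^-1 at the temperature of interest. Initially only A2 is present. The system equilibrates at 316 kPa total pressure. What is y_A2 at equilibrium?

y_A2 = 0.344

Let X = conversion of A2 (basis 1 mol A2); extent of reaction ξ = 0.5X.
At extent ξ: n_A2 = 1 − X; n_A1 = 0.5X.
Summing: n_T = 1 − 0.5X.
With p_i = (n_i/n_T)P, Kp = p_A1 / (p_A2^2).
This yields a degree-2 equation in X; solving on (0,1), X = 0.793.
Then n_A2 = 0.207, n_T = 0.604, so y_A2 = 0.344.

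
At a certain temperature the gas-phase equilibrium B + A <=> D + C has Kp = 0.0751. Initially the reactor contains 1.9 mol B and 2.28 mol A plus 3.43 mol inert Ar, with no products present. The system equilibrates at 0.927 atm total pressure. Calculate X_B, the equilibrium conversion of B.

X = 0.235

Take 1.9 mol B as basis and let X be its fractional conversion, so ξ = 1.9X.
Mole table: n_B = 1.9 − 1.9X; n_A = 2.28 − 1.9X; n_D = 1.9X; n_C = 1.9X; n_I = 3.43 (inert).
Since Δν = 0, n_T = 7.61 throughout.
y_i = n_i/n_T, p_i = y_i·P. Kp = p_D p_C / (p_B p_A).
This yields a degree-2 equation in X; solving on (0,1), X = 0.235.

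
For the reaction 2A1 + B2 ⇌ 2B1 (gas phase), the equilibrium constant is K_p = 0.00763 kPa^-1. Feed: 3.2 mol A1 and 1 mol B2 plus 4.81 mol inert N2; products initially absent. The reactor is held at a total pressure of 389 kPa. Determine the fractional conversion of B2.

X = 0.478

Basis: 1 mol B2 initially; let X = conversion of B2. Extent ξ = X.
Mole table: n_A1 = 3.2 − 2X; n_B2 = 1 − X; n_B1 = 2X; n_I = 4.81 (inert).
n_T = Σnᵢ = 9.01 − X.
With p_i = (n_i/n_T)P, K_p = p_B1^2 / (p_A1^2 p_B2).
Equating to 0.00763 kPa^-1 and solving on 0 < X < 1: X = 0.478.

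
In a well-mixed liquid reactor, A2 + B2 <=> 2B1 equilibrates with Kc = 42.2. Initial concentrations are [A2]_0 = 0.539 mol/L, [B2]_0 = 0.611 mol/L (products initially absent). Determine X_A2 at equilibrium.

X = 0.809

Let X = conversion of A2; extent ξ = 0.539·X mol/L.
Concentrations: [A2] = 0.539 − 0.539X; [B2] = 0.611 − 0.539X; [B1] = 1.08X.
Kc = [B1]^2 / ([A2] [B2]).
Equating to 42.2: the physical root is X = 0.809.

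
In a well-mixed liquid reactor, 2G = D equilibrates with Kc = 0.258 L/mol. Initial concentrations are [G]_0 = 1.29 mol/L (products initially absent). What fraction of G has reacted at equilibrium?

X = 0.314

Let X = conversion of G; extent ξ = 1.29X/2 mol/L.
Concentrations: [G] = 1.29 − 1.29X; [D] = 0.645X.
Kc = [D] / ([G]^2).
Solving Kc = 0.258 for X ∈ (0,1): X = 0.314.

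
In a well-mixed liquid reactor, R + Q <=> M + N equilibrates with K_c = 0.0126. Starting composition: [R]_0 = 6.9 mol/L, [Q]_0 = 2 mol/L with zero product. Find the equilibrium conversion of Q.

Let X = conversion of Q; extent ξ = 2·X mol/L.
Concentrations: [R] = 6.9 − 2X; [Q] = 2 − 2X; [M] = 2X; [N] = 2X.
K_c = [M] [N] / ([R] [Q]).
Setting equal to 0.0126 and solving for X on (0,1) gives X = 0.183.

X = 0.183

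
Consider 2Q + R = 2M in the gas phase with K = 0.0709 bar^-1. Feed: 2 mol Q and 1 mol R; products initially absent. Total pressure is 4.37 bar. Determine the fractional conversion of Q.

X = 0.227

Take 2 mol Q as basis and let X be its fractional conversion, so ξ = X.
At extent ξ: n_Q = 2 − 2X; n_R = 1 − X; n_M = 2X.
n_T = Σnᵢ = 3 − X.
Mole fractions y_i = n_i/n_T; K = p_M^2 / (p_Q^2 p_R) with p_i = y_i·P.
This yields a degree-3 equation in X; solving on (0,1), X = 0.227.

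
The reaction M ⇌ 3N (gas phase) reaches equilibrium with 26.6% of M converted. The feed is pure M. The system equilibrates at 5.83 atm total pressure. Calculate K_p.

K_p = 10 atm^2

Let X = conversion of M (basis 1 mol M); extent of reaction ξ = X.
Species balance: n_M = 1 − X; n_N = 3X.
Total moles n_T = 1 + 2X.
At X = 0.266: n_M = 0.734, n_N = 0.798, n_T = 1.53.
p_i = (n_i/n_T)·P. K_p = p_N^3 / (p_M) = 10 atm^2.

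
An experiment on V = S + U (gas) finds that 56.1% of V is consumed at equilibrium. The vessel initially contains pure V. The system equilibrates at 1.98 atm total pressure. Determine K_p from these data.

Let X = conversion of V (basis 1 mol V); extent of reaction ξ = X.
Mole table: n_V = 1 − X; n_S = X; n_U = X.
Summing: n_T = 1 + X.
At X = 0.561: n_V = 0.439, n_S = 0.561, n_U = 0.561, n_T = 1.56.
p_i = (n_i/n_T)·P. K_p = p_S p_U / (p_V) = 0.909 atm.

K_p = 0.909 atm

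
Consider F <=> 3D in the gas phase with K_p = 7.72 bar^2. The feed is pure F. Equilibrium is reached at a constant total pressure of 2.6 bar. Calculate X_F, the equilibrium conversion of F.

X = 0.437

Let X = conversion of F (basis 1 mol F); extent of reaction ξ = X.
Mole table: n_F = 1 − X; n_D = 3X.
Total moles n_T = 1 + 2X.
Mole fractions y_i = n_i/n_T; K_p = p_D^3 / (p_F) with p_i = y_i·P.
Setting this equal to 7.72 bar^2 and taking the physical root (0 < X < 1) gives X = 0.437.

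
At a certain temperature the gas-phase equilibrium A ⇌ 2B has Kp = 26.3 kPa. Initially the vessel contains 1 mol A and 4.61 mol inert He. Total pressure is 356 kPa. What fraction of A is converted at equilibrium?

Let X = conversion of A (basis 1 mol A); extent of reaction ξ = X.
At extent ξ: n_A = 1 − X; n_B = 2X; n_I = 4.61 (inert).
Total moles n_T = 5.61 + X.
y_i = n_i/n_T, p_i = y_i·P. Kp = p_B^2 / (p_A).
This yields a degree-2 equation in X; solving on (0,1), X = 0.280.

X = 0.280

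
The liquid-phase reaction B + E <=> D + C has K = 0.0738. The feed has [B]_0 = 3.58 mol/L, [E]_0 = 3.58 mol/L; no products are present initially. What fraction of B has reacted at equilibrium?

Let X = conversion of B; extent ξ = 3.58·X mol/L.
Concentrations: [B] = 3.58 − 3.58X; [E] = 3.58 − 3.58X; [D] = 3.58X; [C] = 3.58X.
K = [D] [C] / ([B] [E]).
Solving K = 0.0738 for X ∈ (0,1): X = 0.214.

X = 0.214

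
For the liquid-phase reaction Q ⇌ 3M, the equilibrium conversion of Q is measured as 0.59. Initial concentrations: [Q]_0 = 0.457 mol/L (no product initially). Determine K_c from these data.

Let X = conversion of Q.
Concentrations: [Q] = 0.457 − 0.457X; [M] = 1.37X.
At X = 0.59: [Q] = 0.187, [M] = 0.809.
K_c = [M]^3 / ([Q]) = 2.82 (mol/L)^2.

K_c = 2.82 (mol/L)^2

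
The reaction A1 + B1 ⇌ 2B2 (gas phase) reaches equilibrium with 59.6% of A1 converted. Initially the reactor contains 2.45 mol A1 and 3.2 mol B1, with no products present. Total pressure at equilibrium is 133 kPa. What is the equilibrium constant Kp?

Kp = 4.95

Let X = conversion of A1 (basis 2.45 mol A1); extent of reaction ξ = 2.45X.
Moles: n_A1 = 2.45 − 2.45X; n_B1 = 3.2 − 2.45X; n_B2 = 4.9X.
Since Δν = 0, n_T = 5.65 throughout.
At X = 0.596: n_A1 = 0.99, n_B1 = 1.74, n_B2 = 2.92, n_T = 5.65.
p_i = (n_i/n_T)·P. Kp = p_B2^2 / (p_A1 p_B1) = 4.95.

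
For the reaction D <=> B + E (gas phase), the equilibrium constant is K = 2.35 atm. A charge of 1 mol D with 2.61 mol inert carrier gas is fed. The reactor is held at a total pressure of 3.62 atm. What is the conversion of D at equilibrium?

X = 0.784

Let X = conversion of D (basis 1 mol D); extent of reaction ξ = X.
At extent ξ: n_D = 1 − X; n_B = X; n_E = X; n_I = 2.61 (inert).
n_T = Σnᵢ = 3.61 + X.
Mole fractions y_i = n_i/n_T; K = p_B p_E / (p_D) with p_i = y_i·P.
This yields a degree-2 equation in X; solving on (0,1), X = 0.784.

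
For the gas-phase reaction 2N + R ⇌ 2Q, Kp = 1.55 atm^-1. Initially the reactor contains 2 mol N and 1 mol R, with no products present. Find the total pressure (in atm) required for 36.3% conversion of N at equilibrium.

Basis: 2 mol N initially; let X = conversion of N. Extent ξ = X.
At extent ξ: n_N = 2 − 2X; n_R = 1 − X; n_Q = 2X.
n_T = Σnᵢ = 3 − X.
Kp = p_Q^2 / (p_N^2 p_R) with p_i = (n_i/n_T)·P.
At X = 0.363: the mole-fraction product g(X) = Π y_i^ν_i = 1.344. Since Kp = g(X)·P^{-1}, P = (g/Kp)^(1/1) = (1.344/1.55)^(1/1) = 0.867 atm.

P = 0.867 atm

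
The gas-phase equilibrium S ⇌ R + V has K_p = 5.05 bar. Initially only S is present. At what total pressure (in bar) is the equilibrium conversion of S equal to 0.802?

Take 1 mol S as basis and let X be its fractional conversion, so ξ = X.
At extent ξ: n_S = 1 − X; n_R = X; n_V = X.
Summing: n_T = 1 + X.
K_p = p_R p_V / (p_S) with p_i = (n_i/n_T)·P.
At X = 0.802: the mole-fraction product g(X) = Π y_i^ν_i = 1.803. Since K_p = g(X)·P^{1}, P = (K_p/g)^(1/1) = (5.05/1.803)^(1/1) = 2.8 bar.

P = 2.8 bar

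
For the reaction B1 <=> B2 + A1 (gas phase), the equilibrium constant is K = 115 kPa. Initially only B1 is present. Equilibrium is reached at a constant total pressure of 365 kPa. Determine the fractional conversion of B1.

Take 1 mol B1 as basis and let X be its fractional conversion, so ξ = X.
Species balance: n_B1 = 1 − X; n_B2 = X; n_A1 = X.
Total moles n_T = 1 + X.
Mole fractions y_i = n_i/n_T; K = p_B2 p_A1 / (p_B1) with p_i = y_i·P.
This yields a degree-2 equation in X; solving on (0,1), X = 0.489.

X = 0.489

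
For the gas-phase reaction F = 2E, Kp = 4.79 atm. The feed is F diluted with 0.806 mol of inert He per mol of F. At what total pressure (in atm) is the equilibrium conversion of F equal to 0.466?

P = 6.69 atm

Take 1 mol F as basis and let X be its fractional conversion, so ξ = X.
Mole table: n_F = 1 − X; n_E = 2X; n_I = 0.806 (inert).
n_T = Σnᵢ = 1.81 + X.
Kp = p_E^2 / (p_F) with p_i = (n_i/n_T)·P.
At X = 0.466: the mole-fraction product g(X) = Π y_i^ν_i = 0.7159. Since Kp = g(X)·P^{1}, P = (Kp/g)^(1/1) = (4.79/0.7159)^(1/1) = 6.69 atm.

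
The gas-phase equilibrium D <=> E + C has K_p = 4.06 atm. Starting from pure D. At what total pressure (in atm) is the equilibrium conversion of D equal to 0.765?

Basis: 1 mol D initially; let X = conversion of D. Extent ξ = X.
Moles: n_D = 1 − X; n_E = X; n_C = X.
Total moles n_T = 1 + X.
K_p = p_E p_C / (p_D) with p_i = (n_i/n_T)·P.
At X = 0.765: the mole-fraction product g(X) = Π y_i^ν_i = 1.411. Since K_p = g(X)·P^{1}, P = (K_p/g)^(1/1) = (4.06/1.411)^(1/1) = 2.88 atm.

P = 2.88 atm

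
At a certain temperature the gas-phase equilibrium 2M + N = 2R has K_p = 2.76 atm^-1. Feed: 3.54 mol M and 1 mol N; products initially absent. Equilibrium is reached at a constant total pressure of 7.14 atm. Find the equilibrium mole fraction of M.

y_M = 0.501

Let X = conversion of N (basis 1 mol N); extent of reaction ξ = X.
Moles: n_M = 3.54 − 2X; n_N = 1 − X; n_R = 2X.
Total moles n_T = 4.54 − X.
With p_i = (n_i/n_T)P, K_p = p_R^2 / (p_M^2 p_N).
Setting this equal to 2.76 atm^-1 and taking the physical root (0 < X < 1) gives X = 0.844.
Then n_M = 1.85, n_T = 3.7, so y_M = 0.501.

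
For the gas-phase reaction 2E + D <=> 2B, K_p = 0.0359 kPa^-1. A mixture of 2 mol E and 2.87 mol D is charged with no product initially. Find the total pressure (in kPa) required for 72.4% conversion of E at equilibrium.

Take 2 mol E as basis and let X be its fractional conversion, so ξ = X.
Species balance: n_E = 2 − 2X; n_D = 2.87 − X; n_B = 2X.
Total moles n_T = 4.87 − X.
K_p = p_B^2 / (p_E^2 p_D) with p_i = (n_i/n_T)·P.
At X = 0.724: the mole-fraction product g(X) = Π y_i^ν_i = 13.29. Since K_p = g(X)·P^{-1}, P = (g/K_p)^(1/1) = (13.29/0.0359)^(1/1) = 370 kPa.

P = 370 kPa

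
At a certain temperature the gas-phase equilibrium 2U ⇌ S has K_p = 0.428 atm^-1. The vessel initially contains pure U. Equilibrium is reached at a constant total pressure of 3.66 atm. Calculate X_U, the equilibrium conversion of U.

Basis: 1 mol U initially; let X = conversion of U. Extent ξ = 0.5X.
Species balance: n_U = 1 − X; n_S = 0.5X.
Summing: n_T = 1 − 0.5X.
With p_i = (n_i/n_T)P, K_p = p_S / (p_U^2).
Substituting and setting equal to 0.428 atm^-1 gives a polynomial in X; the root in (0,1) is X = 0.629.

X = 0.629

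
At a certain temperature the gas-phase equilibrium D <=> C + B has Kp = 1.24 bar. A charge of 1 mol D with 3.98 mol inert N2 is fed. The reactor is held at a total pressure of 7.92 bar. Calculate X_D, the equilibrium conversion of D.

X = 0.595

Take 1 mol D as basis and let X be its fractional conversion, so ξ = X.
Species balance: n_D = 1 − X; n_C = X; n_B = X; n_I = 3.98 (inert).
n_T = Σnᵢ = 4.98 + X.
With p_i = (n_i/n_T)P, Kp = p_C p_B / (p_D).
Equating to 1.24 bar and solving on 0 < X < 1: X = 0.595.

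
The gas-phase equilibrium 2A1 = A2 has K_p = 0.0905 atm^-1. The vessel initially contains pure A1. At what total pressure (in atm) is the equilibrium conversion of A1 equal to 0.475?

P = 7.26 atm

Take 1 mol A1 as basis and let X be its fractional conversion, so ξ = 0.5X.
Mole table: n_A1 = 1 − X; n_A2 = 0.5X.
Summing: n_T = 1 − 0.5X.
K_p = p_A2 / (p_A1^2) with p_i = (n_i/n_T)·P.
At X = 0.475: the mole-fraction product g(X) = Π y_i^ν_i = 0.657. Since K_p = g(X)·P^{-1}, P = (g/K_p)^(1/1) = (0.657/0.0905)^(1/1) = 7.26 atm.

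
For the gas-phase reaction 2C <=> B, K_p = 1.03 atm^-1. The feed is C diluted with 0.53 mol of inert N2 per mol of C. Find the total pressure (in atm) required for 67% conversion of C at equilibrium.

P = 3.57 atm

Take 1 mol C as basis and let X be its fractional conversion, so ξ = 0.5X.
Moles: n_C = 1 − X; n_B = 0.5X; n_I = 0.53 (inert).
Total moles n_T = 1.53 − 0.5X.
K_p = p_B / (p_C^2) with p_i = (n_i/n_T)·P.
At X = 0.67: the mole-fraction product g(X) = Π y_i^ν_i = 3.676. Since K_p = g(X)·P^{-1}, P = (g/K_p)^(1/1) = (3.676/1.03)^(1/1) = 3.57 atm.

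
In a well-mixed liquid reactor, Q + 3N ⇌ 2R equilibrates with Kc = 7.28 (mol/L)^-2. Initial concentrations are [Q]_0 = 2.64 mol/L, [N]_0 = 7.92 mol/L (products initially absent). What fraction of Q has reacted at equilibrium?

X = 0.793

Let X = conversion of Q; extent ξ = 2.64·X mol/L.
Concentrations: [Q] = 2.64 − 2.64X; [N] = 7.92 − 7.92X; [R] = 5.28X.
Kc = [R]^2 / ([Q] [N]^3).
Setting equal to 7.28 and solving for X on (0,1) gives X = 0.793.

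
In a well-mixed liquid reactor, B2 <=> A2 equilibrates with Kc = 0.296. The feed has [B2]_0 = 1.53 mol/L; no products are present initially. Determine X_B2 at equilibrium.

X = 0.228

Let X = conversion of B2; extent ξ = 1.53·X mol/L.
Concentrations: [B2] = 1.53 − 1.53X; [A2] = 1.53X.
Kc = [A2] / ([B2]).
This equals 0.296 at X = 0.228 (the root in 0 < X < 1).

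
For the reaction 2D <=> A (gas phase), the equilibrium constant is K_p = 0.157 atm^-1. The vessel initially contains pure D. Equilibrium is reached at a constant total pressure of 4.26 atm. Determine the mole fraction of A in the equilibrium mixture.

y_A = 0.314

Basis: 1 mol D initially; let X = conversion of D. Extent ξ = 0.5X.
At extent ξ: n_D = 1 − X; n_A = 0.5X.
Total moles n_T = 1 − 0.5X.
Mole fractions y_i = n_i/n_T; K_p = p_A / (p_D^2) with p_i = y_i·P.
This yields a degree-2 equation in X; solving on (0,1), X = 0.478.
Then n_A = 0.239, n_T = 0.761, so y_A = 0.314.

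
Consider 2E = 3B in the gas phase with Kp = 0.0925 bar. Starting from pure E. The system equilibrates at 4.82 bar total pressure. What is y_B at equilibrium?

Basis: 1 mol E initially; let X = conversion of E. Extent ξ = 0.5X.
Mole table: n_E = 1 − X; n_B = 1.5X.
Total moles n_T = 1 + 0.5X.
Mole fractions y_i = n_i/n_T; Kp = p_B^3 / (p_E^2) with p_i = y_i·P.
Substituting and setting equal to 0.0925 bar gives a polynomial in X; the root in (0,1) is X = 0.163.
Then n_B = 0.244, n_T = 1.08, so y_B = 0.226.

y_B = 0.226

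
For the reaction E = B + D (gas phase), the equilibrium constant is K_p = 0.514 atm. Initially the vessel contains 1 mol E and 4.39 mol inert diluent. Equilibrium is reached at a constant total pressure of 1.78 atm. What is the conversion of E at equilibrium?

X = 0.712

Let X = conversion of E (basis 1 mol E); extent of reaction ξ = X.
Mole table: n_E = 1 − X; n_B = X; n_D = X; n_I = 4.39 (inert).
Total moles n_T = 5.39 + X.
y_i = n_i/n_T, p_i = y_i·P. K_p = p_B p_D / (p_E).
Equating to 0.514 atm and solving on 0 < X < 1: X = 0.712.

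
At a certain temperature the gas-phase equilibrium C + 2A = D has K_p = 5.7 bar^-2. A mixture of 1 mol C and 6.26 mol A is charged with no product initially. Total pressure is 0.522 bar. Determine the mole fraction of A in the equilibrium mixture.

Basis: 1 mol C initially; let X = conversion of C. Extent ξ = X.
Mole table: n_C = 1 − X; n_A = 6.26 − 2X; n_D = X.
n_T = Σnᵢ = 7.26 − 2X.
With p_i = (n_i/n_T)P, K_p = p_D / (p_C p_A^2).
Setting this equal to 5.7 bar^-2 and taking the physical root (0 < X < 1) gives X = 0.522.
Then n_A = 5.22, n_T = 6.22, so y_A = 0.839.

y_A = 0.839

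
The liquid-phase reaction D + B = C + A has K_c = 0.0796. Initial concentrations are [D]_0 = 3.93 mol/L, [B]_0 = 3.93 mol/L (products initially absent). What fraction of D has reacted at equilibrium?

X = 0.220

Let X = conversion of D; extent ξ = 3.93·X mol/L.
Concentrations: [D] = 3.93 − 3.93X; [B] = 3.93 − 3.93X; [C] = 3.93X; [A] = 3.93X.
K_c = [C] [A] / ([D] [B]).
Solving K_c = 0.0796 for X ∈ (0,1): X = 0.220.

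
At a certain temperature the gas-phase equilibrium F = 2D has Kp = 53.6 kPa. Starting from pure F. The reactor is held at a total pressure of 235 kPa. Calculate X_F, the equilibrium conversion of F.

X = 0.232

Let X = conversion of F (basis 1 mol F); extent of reaction ξ = X.
Moles: n_F = 1 − X; n_D = 2X.
Summing: n_T = 1 + X.
y_i = n_i/n_T, p_i = y_i·P. Kp = p_D^2 / (p_F).
Setting this equal to 53.6 kPa and taking the physical root (0 < X < 1) gives X = 0.232.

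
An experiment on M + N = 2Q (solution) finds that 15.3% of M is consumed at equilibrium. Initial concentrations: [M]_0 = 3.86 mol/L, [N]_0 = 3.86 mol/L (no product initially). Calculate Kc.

Kc = 0.131

Let X = conversion of M.
Concentrations: [M] = 3.86 − 3.86X; [N] = 3.86 − 3.86X; [Q] = 7.72X.
At X = 0.153: [M] = 3.27, [N] = 3.27, [Q] = 1.18.
Kc = [Q]^2 / ([M] [N]) = 0.131.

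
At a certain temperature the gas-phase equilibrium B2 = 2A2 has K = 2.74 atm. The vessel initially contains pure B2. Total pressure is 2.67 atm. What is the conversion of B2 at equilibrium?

X = 0.452

Basis: 1 mol B2 initially; let X = conversion of B2. Extent ξ = X.
Species balance: n_B2 = 1 − X; n_A2 = 2X.
Summing: n_T = 1 + X.
With p_i = (n_i/n_T)P, K = p_A2^2 / (p_B2).
Setting this equal to 2.74 atm and taking the physical root (0 < X < 1) gives X = 0.452.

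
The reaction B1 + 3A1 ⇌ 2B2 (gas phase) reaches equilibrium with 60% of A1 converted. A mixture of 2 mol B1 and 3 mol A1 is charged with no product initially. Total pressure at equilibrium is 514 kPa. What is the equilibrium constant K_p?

Let X = conversion of A1 (basis 3 mol A1); extent of reaction ξ = X.
Mole table: n_B1 = 2 − X; n_A1 = 3 − 3X; n_B2 = 2X.
Summing: n_T = 5 − 2X.
At X = 0.6: n_B1 = 1.4, n_A1 = 1.2, n_B2 = 1.2, n_T = 3.8.
p_i = (n_i/n_T)·P. K_p = p_B2^2 / (p_B1 p_A1^3) = 3.25e-05 kPa^-2.

K_p = 3.25e-05 kPa^-2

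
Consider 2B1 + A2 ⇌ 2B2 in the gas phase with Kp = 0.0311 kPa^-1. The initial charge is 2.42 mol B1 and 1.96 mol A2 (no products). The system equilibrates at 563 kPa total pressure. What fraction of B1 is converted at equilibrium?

Let X = conversion of B1 (basis 2.42 mol B1); extent of reaction ξ = 1.21X.
Moles: n_B1 = 2.42 − 2.42X; n_A2 = 1.96 − 1.21X; n_B2 = 2.42X.
Total moles n_T = 4.38 − 1.21X.
Mole fractions y_i = n_i/n_T; Kp = p_B2^2 / (p_B1^2 p_A2) with p_i = y_i·P.
Equating to 0.0311 kPa^-1 and solving on 0 < X < 1: X = 0.701.

X = 0.701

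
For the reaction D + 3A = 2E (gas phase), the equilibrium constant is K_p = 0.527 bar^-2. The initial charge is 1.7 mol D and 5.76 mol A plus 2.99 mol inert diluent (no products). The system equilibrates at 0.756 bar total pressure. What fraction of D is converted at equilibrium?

X = 0.199

Let X = conversion of D (basis 1.7 mol D); extent of reaction ξ = 1.7X.
Moles: n_D = 1.7 − 1.7X; n_A = 5.76 − 5.1X; n_E = 3.4X; n_I = 2.99 (inert).
Total moles n_T = 10.4 − 3.4X.
Mole fractions y_i = n_i/n_T; K_p = p_E^2 / (p_D p_A^3) with p_i = y_i·P.
Substituting and setting equal to 0.527 bar^-2 gives a polynomial in X; the root in (0,1) is X = 0.199.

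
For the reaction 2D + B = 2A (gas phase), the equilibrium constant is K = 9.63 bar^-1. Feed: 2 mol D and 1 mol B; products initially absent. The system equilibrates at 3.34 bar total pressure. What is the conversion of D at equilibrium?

Take 2 mol D as basis and let X be its fractional conversion, so ξ = X.
Moles: n_D = 2 − 2X; n_B = 1 − X; n_A = 2X.
Total moles n_T = 3 − X.
With p_i = (n_i/n_T)P, K = p_A^2 / (p_D^2 p_B).
Substituting and setting equal to 9.63 bar^-1 gives a polynomial in X; the root in (0,1) is X = 0.679.

X = 0.679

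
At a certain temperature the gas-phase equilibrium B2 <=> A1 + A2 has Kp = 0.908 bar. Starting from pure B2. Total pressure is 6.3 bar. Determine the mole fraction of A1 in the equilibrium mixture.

y_A1 = 0.262

Take 1 mol B2 as basis and let X be its fractional conversion, so ξ = X.
Mole table: n_B2 = 1 − X; n_A1 = X; n_A2 = X.
n_T = Σnᵢ = 1 + X.
With p_i = (n_i/n_T)P, Kp = p_A1 p_A2 / (p_B2).
Setting this equal to 0.908 bar and taking the physical root (0 < X < 1) gives X = 0.355.
Then n_A1 = 0.355, n_T = 1.35, so y_A1 = 0.262.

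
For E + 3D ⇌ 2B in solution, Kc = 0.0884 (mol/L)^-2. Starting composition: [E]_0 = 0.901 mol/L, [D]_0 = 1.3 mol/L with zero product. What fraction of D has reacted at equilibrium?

X = 0.277

Let X = conversion of D; extent ξ = 1.3X/3 mol/L.
Concentrations: [E] = 0.901 − 0.433X; [D] = 1.3 − 1.3X; [B] = 0.867X.
Kc = [B]^2 / ([E] [D]^3).
Equating to 0.0884 (mol/L)^-2: the physical root is X = 0.277.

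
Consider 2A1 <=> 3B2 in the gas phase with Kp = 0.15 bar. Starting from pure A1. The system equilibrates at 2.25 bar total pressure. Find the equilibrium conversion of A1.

Take 1 mol A1 as basis and let X be its fractional conversion, so ξ = 0.5X.
Moles: n_A1 = 1 − X; n_B2 = 1.5X.
Summing: n_T = 1 + 0.5X.
With p_i = (n_i/n_T)P, Kp = p_B2^3 / (p_A1^2).
Substituting and setting equal to 0.15 bar gives a polynomial in X; the root in (0,1) is X = 0.235.

X = 0.235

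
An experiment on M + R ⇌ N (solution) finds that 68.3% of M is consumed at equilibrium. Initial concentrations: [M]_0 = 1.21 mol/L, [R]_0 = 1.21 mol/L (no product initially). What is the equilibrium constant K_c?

K_c = 5.62 L/mol

Let X = conversion of M.
Concentrations: [M] = 1.21 − 1.21X; [R] = 1.21 − 1.21X; [N] = 1.21X.
At X = 0.683: [M] = 0.384, [R] = 0.384, [N] = 0.826.
K_c = [N] / ([M] [R]) = 5.62 L/mol.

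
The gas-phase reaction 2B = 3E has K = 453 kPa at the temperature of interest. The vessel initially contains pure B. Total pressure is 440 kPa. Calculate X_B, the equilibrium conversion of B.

X = 0.472

Let X = conversion of B (basis 1 mol B); extent of reaction ξ = 0.5X.
At extent ξ: n_B = 1 − X; n_E = 1.5X.
n_T = Σnᵢ = 1 + 0.5X.
Mole fractions y_i = n_i/n_T; K = p_E^3 / (p_B^2) with p_i = y_i·P.
Equating to 453 kPa and solving on 0 < X < 1: X = 0.472.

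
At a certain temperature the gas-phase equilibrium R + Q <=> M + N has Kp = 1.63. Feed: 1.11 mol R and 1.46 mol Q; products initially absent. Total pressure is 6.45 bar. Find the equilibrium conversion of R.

Basis: 1.11 mol R initially; let X = conversion of R. Extent ξ = 1.11X.
Mole table: n_R = 1.11 − 1.11X; n_Q = 1.46 − 1.11X; n_M = 1.11X; n_N = 1.11X.
n_T stays at 2.57 (no change in mole number).
y_i = n_i/n_T, p_i = y_i·P. Kp = p_M p_N / (p_R p_Q).
Substituting and setting equal to 1.63 gives a polynomial in X; the root in (0,1) is X = 0.636.

X = 0.636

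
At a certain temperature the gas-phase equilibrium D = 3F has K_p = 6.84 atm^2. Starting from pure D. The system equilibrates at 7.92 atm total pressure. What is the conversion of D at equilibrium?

X = 0.183

Let X = conversion of D (basis 1 mol D); extent of reaction ξ = X.
Species balance: n_D = 1 − X; n_F = 3X.
n_T = Σnᵢ = 1 + 2X.
Mole fractions y_i = n_i/n_T; K_p = p_F^3 / (p_D) with p_i = y_i·P.
Equating to 6.84 atm^2 and solving on 0 < X < 1: X = 0.183.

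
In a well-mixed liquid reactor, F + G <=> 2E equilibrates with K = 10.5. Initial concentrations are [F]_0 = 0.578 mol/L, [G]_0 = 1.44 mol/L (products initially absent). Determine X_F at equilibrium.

Let X = conversion of F; extent ξ = 0.578·X mol/L.
Concentrations: [F] = 0.578 − 0.578X; [G] = 1.44 − 0.578X; [E] = 1.16X.
K = [E]^2 / ([F] [G]).
Setting equal to 10.5 and solving for X on (0,1) gives X = 0.838.

X = 0.838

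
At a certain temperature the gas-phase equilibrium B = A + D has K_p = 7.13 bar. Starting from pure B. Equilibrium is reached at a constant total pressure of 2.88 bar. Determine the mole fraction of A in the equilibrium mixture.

y_A = 0.458

Take 1 mol B as basis and let X be its fractional conversion, so ξ = X.
At extent ξ: n_B = 1 − X; n_A = X; n_D = X.
Summing: n_T = 1 + X.
Mole fractions y_i = n_i/n_T; K_p = p_A p_D / (p_B) with p_i = y_i·P.
Substituting and setting equal to 7.13 bar gives a polynomial in X; the root in (0,1) is X = 0.844.
Then n_A = 0.844, n_T = 1.84, so y_A = 0.458.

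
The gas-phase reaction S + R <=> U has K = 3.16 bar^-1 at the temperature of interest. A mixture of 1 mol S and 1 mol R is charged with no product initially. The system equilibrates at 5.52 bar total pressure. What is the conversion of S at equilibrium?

Let X = conversion of S (basis 1 mol S); extent of reaction ξ = X.
Moles: n_S = 1 − X; n_R = 1 − X; n_U = X.
Total moles n_T = 2 − X.
With p_i = (n_i/n_T)P, K = p_U / (p_S p_R).
Substituting and setting equal to 3.16 bar^-1 gives a polynomial in X; the root in (0,1) is X = 0.767.

X = 0.767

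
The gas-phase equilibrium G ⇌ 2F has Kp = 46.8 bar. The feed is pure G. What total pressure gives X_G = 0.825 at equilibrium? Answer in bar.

Take 1 mol G as basis and let X be its fractional conversion, so ξ = X.
At extent ξ: n_G = 1 − X; n_F = 2X.
Summing: n_T = 1 + X.
Kp = p_F^2 / (p_G) with p_i = (n_i/n_T)·P.
At X = 0.825: the mole-fraction product g(X) = Π y_i^ν_i = 8.524. Since Kp = g(X)·P^{1}, P = (Kp/g)^(1/1) = (46.8/8.524)^(1/1) = 5.49 bar.

P = 5.49 bar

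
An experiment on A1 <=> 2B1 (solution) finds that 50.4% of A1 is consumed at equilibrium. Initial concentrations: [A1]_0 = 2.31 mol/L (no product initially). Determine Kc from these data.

Kc = 4.73 mol/L

Let X = conversion of A1.
Concentrations: [A1] = 2.31 − 2.31X; [B1] = 4.62X.
At X = 0.504: [A1] = 1.15, [B1] = 2.33.
Kc = [B1]^2 / ([A1]) = 4.73 mol/L.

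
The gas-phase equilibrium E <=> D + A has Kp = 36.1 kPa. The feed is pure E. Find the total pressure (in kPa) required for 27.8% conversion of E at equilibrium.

P = 431 kPa

Let X = conversion of E (basis 1 mol E); extent of reaction ξ = X.
Species balance: n_E = 1 − X; n_D = X; n_A = X.
Total moles n_T = 1 + X.
Kp = p_D p_A / (p_E) with p_i = (n_i/n_T)·P.
At X = 0.278: the mole-fraction product g(X) = Π y_i^ν_i = 0.08376. Since Kp = g(X)·P^{1}, P = (Kp/g)^(1/1) = (36.1/0.08376)^(1/1) = 431 kPa.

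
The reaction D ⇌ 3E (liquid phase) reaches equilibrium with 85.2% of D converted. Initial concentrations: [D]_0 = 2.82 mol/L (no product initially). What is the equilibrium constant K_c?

Let X = conversion of D.
Concentrations: [D] = 2.82 − 2.82X; [E] = 8.46X.
At X = 0.852: [D] = 0.417, [E] = 7.21.
K_c = [E]^3 / ([D]) = 897 (mol/L)^2.

K_c = 897 (mol/L)^2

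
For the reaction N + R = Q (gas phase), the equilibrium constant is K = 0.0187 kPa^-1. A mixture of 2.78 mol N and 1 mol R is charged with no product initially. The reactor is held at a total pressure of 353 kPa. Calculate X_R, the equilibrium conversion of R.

Let X = conversion of R (basis 1 mol R); extent of reaction ξ = X.
At extent ξ: n_N = 2.78 − X; n_R = 1 − X; n_Q = X.
Total moles n_T = 3.78 − X.
y_i = n_i/n_T, p_i = y_i·P. K = p_Q / (p_N p_R).
Substituting and setting equal to 0.0187 kPa^-1 gives a polynomial in X; the root in (0,1) is X = 0.814.

X = 0.814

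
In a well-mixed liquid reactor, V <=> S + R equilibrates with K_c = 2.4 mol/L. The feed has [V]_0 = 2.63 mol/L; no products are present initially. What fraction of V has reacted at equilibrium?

Let X = conversion of V; extent ξ = 2.63·X mol/L.
Concentrations: [V] = 2.63 − 2.63X; [S] = 2.63X; [R] = 2.63X.
K_c = [S] [R] / ([V]).
This equals 2.4 at X = 0.602 (the root in 0 < X < 1).

X = 0.602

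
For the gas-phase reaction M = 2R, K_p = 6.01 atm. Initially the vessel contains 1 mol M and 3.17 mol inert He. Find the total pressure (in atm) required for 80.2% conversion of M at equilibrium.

P = 2.3 atm

Basis: 1 mol M initially; let X = conversion of M. Extent ξ = X.
At extent ξ: n_M = 1 − X; n_R = 2X; n_I = 3.17 (inert).
Summing: n_T = 4.17 + X.
K_p = p_R^2 / (p_M) with p_i = (n_i/n_T)·P.
At X = 0.802: the mole-fraction product g(X) = Π y_i^ν_i = 2.613. Since K_p = g(X)·P^{1}, P = (K_p/g)^(1/1) = (6.01/2.613)^(1/1) = 2.3 atm.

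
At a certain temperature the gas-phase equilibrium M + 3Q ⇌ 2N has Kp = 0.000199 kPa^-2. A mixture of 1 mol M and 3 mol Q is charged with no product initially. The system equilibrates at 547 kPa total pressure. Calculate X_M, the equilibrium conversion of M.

X = 0.699

Let X = conversion of M (basis 1 mol M); extent of reaction ξ = X.
Species balance: n_M = 1 − X; n_Q = 3 − 3X; n_N = 2X.
Summing: n_T = 4 − 2X.
y_i = n_i/n_T, p_i = y_i·P. Kp = p_N^2 / (p_M p_Q^3).
Setting this equal to 0.000199 kPa^-2 and taking the physical root (0 < X < 1) gives X = 0.699.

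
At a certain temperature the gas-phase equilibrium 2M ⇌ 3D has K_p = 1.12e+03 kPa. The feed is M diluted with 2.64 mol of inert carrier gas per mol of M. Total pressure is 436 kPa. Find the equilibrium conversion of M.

Let X = conversion of M (basis 1 mol M); extent of reaction ξ = 0.5X.
Species balance: n_M = 1 − X; n_D = 1.5X; n_I = 2.64 (inert).
Summing: n_T = 3.64 + 0.5X.
Mole fractions y_i = n_i/n_T; K_p = p_D^3 / (p_M^2) with p_i = y_i·P.
Setting this equal to 1.12e+03 kPa and taking the physical root (0 < X < 1) gives X = 0.679.

X = 0.679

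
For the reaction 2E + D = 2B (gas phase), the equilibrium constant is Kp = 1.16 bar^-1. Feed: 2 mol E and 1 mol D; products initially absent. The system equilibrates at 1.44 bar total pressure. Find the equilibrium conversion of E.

X = 0.385

Let X = conversion of E (basis 2 mol E); extent of reaction ξ = X.
Mole table: n_E = 2 − 2X; n_D = 1 − X; n_B = 2X.
Total moles n_T = 3 − X.
Mole fractions y_i = n_i/n_T; Kp = p_B^2 / (p_E^2 p_D) with p_i = y_i·P.
Setting this equal to 1.16 bar^-1 and taking the physical root (0 < X < 1) gives X = 0.385.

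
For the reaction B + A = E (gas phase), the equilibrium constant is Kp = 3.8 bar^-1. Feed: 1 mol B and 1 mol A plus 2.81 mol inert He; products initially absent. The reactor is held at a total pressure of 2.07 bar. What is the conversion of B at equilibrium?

Take 1 mol B as basis and let X be its fractional conversion, so ξ = X.
Moles: n_B = 1 − X; n_A = 1 − X; n_E = X; n_I = 2.81 (inert).
Summing: n_T = 4.81 − X.
Mole fractions y_i = n_i/n_T; Kp = p_E / (p_B p_A) with p_i = y_i·P.
This yields a degree-2 equation in X; solving on (0,1), X = 0.484.

X = 0.484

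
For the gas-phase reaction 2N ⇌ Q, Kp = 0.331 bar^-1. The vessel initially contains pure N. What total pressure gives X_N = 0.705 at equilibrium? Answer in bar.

P = 7.92 bar

Basis: 1 mol N initially; let X = conversion of N. Extent ξ = 0.5X.
Moles: n_N = 1 − X; n_Q = 0.5X.
Summing: n_T = 1 − 0.5X.
Kp = p_Q / (p_N^2) with p_i = (n_i/n_T)·P.
At X = 0.705: the mole-fraction product g(X) = Π y_i^ν_i = 2.623. Since Kp = g(X)·P^{-1}, P = (g/Kp)^(1/1) = (2.623/0.331)^(1/1) = 7.92 bar.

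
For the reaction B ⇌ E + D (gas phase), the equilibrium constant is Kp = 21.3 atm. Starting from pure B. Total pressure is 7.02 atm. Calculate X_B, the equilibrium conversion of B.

X = 0.867

Let X = conversion of B (basis 1 mol B); extent of reaction ξ = X.
Species balance: n_B = 1 − X; n_E = X; n_D = X.
Total moles n_T = 1 + X.
y_i = n_i/n_T, p_i = y_i·P. Kp = p_E p_D / (p_B).
This yields a degree-2 equation in X; solving on (0,1), X = 0.867.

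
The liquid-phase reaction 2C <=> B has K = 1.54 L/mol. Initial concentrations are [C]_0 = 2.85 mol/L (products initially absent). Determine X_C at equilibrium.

Let X = conversion of C; extent ξ = 2.85X/2 mol/L.
Concentrations: [C] = 2.85 − 2.85X; [B] = 1.43X.
K = [B] / ([C]^2).
Solving K = 1.54 for X ∈ (0,1): X = 0.715.

X = 0.715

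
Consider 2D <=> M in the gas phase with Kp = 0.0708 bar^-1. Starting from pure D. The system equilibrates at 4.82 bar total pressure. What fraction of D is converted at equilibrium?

Basis: 1 mol D initially; let X = conversion of D. Extent ξ = 0.5X.
At extent ξ: n_D = 1 − X; n_M = 0.5X.
Total moles n_T = 1 − 0.5X.
With p_i = (n_i/n_T)P, Kp = p_M / (p_D^2).
Setting this equal to 0.0708 bar^-1 and taking the physical root (0 < X < 1) gives X = 0.350.

X = 0.350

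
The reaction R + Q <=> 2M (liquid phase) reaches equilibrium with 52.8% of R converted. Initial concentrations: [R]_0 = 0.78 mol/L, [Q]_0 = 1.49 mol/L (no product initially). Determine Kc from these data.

Kc = 1.71

Let X = conversion of R.
Concentrations: [R] = 0.78 − 0.78X; [Q] = 1.49 − 0.78X; [M] = 1.56X.
At X = 0.528: [R] = 0.368, [Q] = 1.08, [M] = 0.824.
Kc = [M]^2 / ([R] [Q]) = 1.71.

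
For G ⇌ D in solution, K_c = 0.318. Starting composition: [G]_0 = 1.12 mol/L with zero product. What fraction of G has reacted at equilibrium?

X = 0.241

Let X = conversion of G; extent ξ = 1.12·X mol/L.
Concentrations: [G] = 1.12 − 1.12X; [D] = 1.12X.
K_c = [D] / ([G]).
Equating to 0.318: the physical root is X = 0.241.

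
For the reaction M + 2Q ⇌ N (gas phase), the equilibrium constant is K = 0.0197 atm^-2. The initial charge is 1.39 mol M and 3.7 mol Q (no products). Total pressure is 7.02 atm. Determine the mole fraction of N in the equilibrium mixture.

Let X = conversion of M (basis 1.39 mol M); extent of reaction ξ = 1.39X.
Species balance: n_M = 1.39 − 1.39X; n_Q = 3.7 − 2.78X; n_N = 1.39X.
Summing: n_T = 5.09 − 2.78X.
y_i = n_i/n_T, p_i = y_i·P. K = p_N / (p_M p_Q^2).
Setting this equal to 0.0197 atm^-2 and taking the physical root (0 < X < 1) gives X = 0.305.
Then n_N = 0.424, n_T = 4.24, so y_N = 0.100.

y_N = 0.100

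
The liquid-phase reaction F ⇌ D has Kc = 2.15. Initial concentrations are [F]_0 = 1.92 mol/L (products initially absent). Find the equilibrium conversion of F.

Let X = conversion of F; extent ξ = 1.92·X mol/L.
Concentrations: [F] = 1.92 − 1.92X; [D] = 1.92X.
Kc = [D] / ([F]).
Setting equal to 2.15 and solving for X on (0,1) gives X = 0.683.

X = 0.683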